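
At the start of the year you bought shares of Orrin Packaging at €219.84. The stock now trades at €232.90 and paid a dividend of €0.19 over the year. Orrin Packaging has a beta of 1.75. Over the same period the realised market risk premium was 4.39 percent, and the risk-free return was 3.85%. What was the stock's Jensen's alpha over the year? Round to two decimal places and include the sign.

-5.51%

Realised HPR = (P1 + D1 − P0) / P0 = (232.90 + 0.19 − 219.84) / 219.84 = 13.25 / 219.84 = 6.0271%
CAPM required = R_f + β·MRP = 3.85% + 1.75 × 4.39% = 11.5325%
α = realised − required = 6.0271% − 11.5325% = -5.51%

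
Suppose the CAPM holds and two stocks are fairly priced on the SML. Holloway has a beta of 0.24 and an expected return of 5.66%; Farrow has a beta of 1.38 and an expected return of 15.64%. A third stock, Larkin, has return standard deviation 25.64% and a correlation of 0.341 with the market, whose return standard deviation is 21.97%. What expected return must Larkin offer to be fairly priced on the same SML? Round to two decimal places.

7.04%

MRP = (15.64% − 5.66%) / (1.38 − 0.24) = 8.7544%
R_f = 5.66% − 0.24 × 8.7544% = 3.5589%
β_Larkin = ρ·σ_i/σ_m = 0.341 × 25.64 / 21.97 = 0.3980
E(R_Larkin) = R_f + β × MRP = 3.5589% + 0.3980 × 8.7544% = 7.04%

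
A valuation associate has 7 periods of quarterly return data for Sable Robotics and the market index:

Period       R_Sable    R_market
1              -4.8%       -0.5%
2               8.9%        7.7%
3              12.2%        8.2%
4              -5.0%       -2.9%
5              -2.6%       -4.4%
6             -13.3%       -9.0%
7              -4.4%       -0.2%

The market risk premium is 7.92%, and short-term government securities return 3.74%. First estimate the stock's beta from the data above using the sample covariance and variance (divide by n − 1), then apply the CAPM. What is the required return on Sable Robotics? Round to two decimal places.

Mean R_i = (-4.8 + 8.9 + 12.2 − 5.0 − 2.6 − 13.3 − 4.4) / 7 = -1.2857%
Mean R_m = (-0.5 + 7.7 + 8.2 − 2.9 − 4.4 − 9.0 − 0.2) / 7 = -0.1571%
Σ(R_i − R̄_i)(R_m − R̄_m) = 316.0757  ⇒  Cov = 316.0757 / 6 = 52.6793
Σ(R_m − R̄_m)² = 235.4171  ⇒  Var(R_m) = 235.4171 / 6 = 39.2362
β = Cov / Var(R_m) = 52.6793 / 39.2362 = 1.3426
E(R) = R_f + β × MRP = 3.74% + 1.3426 × 7.92% = 14.37%

14.37%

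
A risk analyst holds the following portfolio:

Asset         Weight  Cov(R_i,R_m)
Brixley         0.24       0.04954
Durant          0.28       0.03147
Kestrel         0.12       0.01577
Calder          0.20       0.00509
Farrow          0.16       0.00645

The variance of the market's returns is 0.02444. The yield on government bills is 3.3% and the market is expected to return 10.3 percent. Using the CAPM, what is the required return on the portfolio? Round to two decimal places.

β_Brixley = 0.04954 / 0.02444 = 2.0270
β_Durant = 0.03147 / 0.02444 = 1.2876
β_Kestrel = 0.01577 / 0.02444 = 0.6453
β_Calder = 0.00509 / 0.02444 = 0.2083
β_Farrow = 0.00645 / 0.02444 = 0.2639
β_P = Σ w_i β_i = 0.24×2.0270 + 0.28×1.2876 + 0.12×0.6453 + 0.20×0.2083 + 0.16×0.2639 = 1.0083
MRP = 10.3% − 3.3% = 7.00%
E(R_P) = R_f + β_P × MRP = 3.3% + 1.0083 × 7.0% = 10.36%

10.36%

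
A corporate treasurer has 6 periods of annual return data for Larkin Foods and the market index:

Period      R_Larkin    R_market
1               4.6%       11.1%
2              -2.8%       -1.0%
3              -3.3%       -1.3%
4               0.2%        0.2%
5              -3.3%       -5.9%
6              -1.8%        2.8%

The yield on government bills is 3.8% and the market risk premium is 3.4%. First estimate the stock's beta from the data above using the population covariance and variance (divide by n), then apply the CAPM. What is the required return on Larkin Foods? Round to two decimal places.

5.45%

Mean R_i = (4.6 − 2.8 − 3.3 + 0.2 − 3.3 − 1.8) / 6 = -1.0667%
Mean R_m = (11.1 − 1.0 − 1.3 + 0.2 − 5.9 + 2.8) / 6 = 0.9833%
Σ(R_i − R̄_i)(R_m − R̄_m) = 78.9133  ⇒  Cov = 78.9133 / 6 = 13.1522
Σ(R_m − R̄_m)² = 162.7883  ⇒  Var(R_m) = 162.7883 / 6 = 27.1314
β = Cov / Var(R_m) = 13.1522 / 27.1314 = 0.4848
E(R) = R_f + β × MRP = 3.8% + 0.4848 × 3.4% = 5.45%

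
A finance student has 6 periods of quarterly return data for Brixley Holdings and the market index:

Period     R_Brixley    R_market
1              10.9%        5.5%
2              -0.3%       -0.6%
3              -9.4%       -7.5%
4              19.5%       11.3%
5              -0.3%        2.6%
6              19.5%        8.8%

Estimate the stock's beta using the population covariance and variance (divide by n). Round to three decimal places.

Mean R_i = (10.9 − 0.3 − 9.4 + 19.5 − 0.3 + 19.5) / 6 = 6.6500%
Mean R_m = (5.5 − 0.6 − 7.5 + 11.3 + 2.6 + 8.8) / 6 = 3.3500%
Σ(R_i − R̄_i)(R_m − R̄_m) = 388.1350  ⇒  Cov = 388.1350 / 6 = 64.6892
Σ(R_m − R̄_m)² = 231.4150  ⇒  Var(R_m) = 231.4150 / 6 = 38.5692
β = Cov / Var(R_m) = 64.6892 / 38.5692 = 1.6772

1.677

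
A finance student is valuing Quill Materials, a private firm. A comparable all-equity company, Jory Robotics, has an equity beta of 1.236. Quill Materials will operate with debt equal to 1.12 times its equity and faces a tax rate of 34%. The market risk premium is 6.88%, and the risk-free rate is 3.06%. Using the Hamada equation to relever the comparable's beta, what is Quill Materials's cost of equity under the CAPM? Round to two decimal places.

β_L = β_U × [1 + (1 − t)(D/E)] = 1.236 × [1 + (1 − 0.34) × 1.12]
    = 1.236 × [1 + 0.66 × 1.12] = 1.236 × 1.7392 = 2.1497
E(R) = R_f + β_L × MRP = 3.06% + 2.1497 × 6.88% = 17.85%

17.85%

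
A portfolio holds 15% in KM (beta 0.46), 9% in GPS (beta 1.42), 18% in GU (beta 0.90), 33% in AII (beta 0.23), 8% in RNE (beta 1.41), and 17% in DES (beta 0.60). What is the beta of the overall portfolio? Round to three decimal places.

β_P = Σ w_i β_i = 0.15×0.46 + 0.09×1.42 + 0.18×0.90 + 0.33×0.23 + 0.08×1.41 + 0.17×0.60 = 0.6495

0.650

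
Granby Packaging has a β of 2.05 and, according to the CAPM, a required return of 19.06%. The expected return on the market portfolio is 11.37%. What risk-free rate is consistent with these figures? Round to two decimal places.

E(R) = R_f + β(E(R_m) − R_f) = R_f(1 − β) + β·E(R_m)
19.06% = R_f × (1 − 2.05) + 2.05 × 11.37%
19.06% = R_f × -1.05 + 23.3085%
R_f = (19.06% − 23.3085%) / -1.05 = 4.05%

4.05%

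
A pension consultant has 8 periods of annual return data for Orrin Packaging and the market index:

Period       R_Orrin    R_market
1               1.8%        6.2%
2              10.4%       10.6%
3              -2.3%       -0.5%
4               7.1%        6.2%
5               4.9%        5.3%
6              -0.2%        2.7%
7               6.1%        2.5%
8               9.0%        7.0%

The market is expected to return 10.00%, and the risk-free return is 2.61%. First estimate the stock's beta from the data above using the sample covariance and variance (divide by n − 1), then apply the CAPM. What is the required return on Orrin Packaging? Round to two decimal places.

10.57%

Mean R_i = (1.8 + 10.4 − 2.3 + 7.1 + 4.9 − 0.2 + 6.1 + 9.0) / 8 = 4.6000%
Mean R_m = (6.2 + 10.6 − 0.5 + 6.2 + 5.3 + 2.7 + 2.5 + 7.0) / 8 = 5.0000%
Σ(R_i − R̄_i)(R_m − R̄_m) = 86.2500  ⇒  Cov = 86.2500 / 7 = 12.3214
Σ(R_m − R̄_m)² = 80.1200  ⇒  Var(R_m) = 80.1200 / 7 = 11.4457
β = Cov / Var(R_m) = 12.3214 / 11.4457 = 1.0765
MRP = 10.00% − 2.61% = 7.39%
E(R) = R_f + β × MRP = 2.61% + 1.0765 × 7.39% = 10.57%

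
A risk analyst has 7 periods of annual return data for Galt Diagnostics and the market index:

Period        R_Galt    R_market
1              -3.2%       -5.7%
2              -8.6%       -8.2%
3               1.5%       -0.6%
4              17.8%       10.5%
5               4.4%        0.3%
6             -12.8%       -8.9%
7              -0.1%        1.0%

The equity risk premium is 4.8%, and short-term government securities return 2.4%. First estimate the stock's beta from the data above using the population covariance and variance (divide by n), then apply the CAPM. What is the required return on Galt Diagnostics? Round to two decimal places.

Mean R_i = (-3.2 − 8.6 + 1.5 + 17.8 + 4.4 − 12.8 − 0.1) / 7 = -0.1429%
Mean R_m = (-5.7 − 8.2 − 0.6 + 10.5 + 0.3 − 8.9 + 1.0) / 7 = -1.6571%
Σ(R_i − R̄_i)(R_m − R̄_m) = 388.2429  ⇒  Cov = 388.2429 / 7 = 55.4633
Σ(R_m − R̄_m)² = 271.4171  ⇒  Var(R_m) = 271.4171 / 7 = 38.7739
β = Cov / Var(R_m) = 55.4633 / 38.7739 = 1.4304
E(R) = R_f + β × MRP = 2.4% + 1.4304 × 4.8% = 9.27%

9.27%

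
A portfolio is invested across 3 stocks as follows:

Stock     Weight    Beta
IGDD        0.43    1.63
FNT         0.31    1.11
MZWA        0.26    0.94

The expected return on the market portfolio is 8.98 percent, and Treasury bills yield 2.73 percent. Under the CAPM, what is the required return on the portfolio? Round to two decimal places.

10.79%

β_P = Σ w_i β_i = 0.43×1.63 + 0.31×1.11 + 0.26×0.94 = 1.2894
MRP = 8.98% − 2.73% = 6.25%
E(R_P) = R_f + β_P × MRP = 2.73% + 1.2894 × 6.25% = 10.79%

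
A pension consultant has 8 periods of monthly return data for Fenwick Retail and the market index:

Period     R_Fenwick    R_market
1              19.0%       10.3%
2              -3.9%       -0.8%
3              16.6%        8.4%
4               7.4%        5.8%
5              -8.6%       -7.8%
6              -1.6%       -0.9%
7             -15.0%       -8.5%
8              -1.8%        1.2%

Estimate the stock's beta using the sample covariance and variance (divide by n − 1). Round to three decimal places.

Mean R_i = (19.0 − 3.9 + 16.6 + 7.4 − 8.6 − 1.6 − 15.0 − 1.8) / 8 = 1.5125%
Mean R_m = (10.3 − 0.8 + 8.4 + 5.8 − 7.8 − 0.9 − 8.5 + 1.2) / 8 = 0.9625%
Σ(R_i − R̄_i)(R_m − R̄_m) = 563.3938  ⇒  Cov = 563.3938 / 7 = 80.4848
Σ(R_m − R̄_m)² = 338.8588  ⇒  Var(R_m) = 338.8588 / 7 = 48.4084
β = Cov / Var(R_m) = 80.4848 / 48.4084 = 1.6626

1.663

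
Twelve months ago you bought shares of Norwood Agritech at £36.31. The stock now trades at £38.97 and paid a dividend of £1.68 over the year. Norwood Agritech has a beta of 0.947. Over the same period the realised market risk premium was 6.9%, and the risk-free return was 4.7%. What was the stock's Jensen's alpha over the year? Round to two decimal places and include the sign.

+0.72%

Realised HPR = (P1 + D1 − P0) / P0 = (38.97 + 1.68 − 36.31) / 36.31 = 4.34 / 36.31 = 11.9526%
CAPM required = R_f + β·MRP = 4.7% + 0.947 × 6.9% = 11.2343%
α = realised − required = 11.9526% − 11.2343% = +0.72%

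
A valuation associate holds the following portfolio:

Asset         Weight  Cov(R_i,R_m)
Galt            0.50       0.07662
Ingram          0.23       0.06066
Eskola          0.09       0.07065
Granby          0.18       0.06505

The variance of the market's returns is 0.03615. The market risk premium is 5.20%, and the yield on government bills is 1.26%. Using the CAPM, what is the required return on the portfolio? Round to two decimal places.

β_Galt = 0.07662 / 0.03615 = 2.1195
β_Ingram = 0.06066 / 0.03615 = 1.6780
β_Eskola = 0.07065 / 0.03615 = 1.9544
β_Granby = 0.06505 / 0.03615 = 1.7994
β_P = Σ w_i β_i = 0.50×2.1195 + 0.23×1.6780 + 0.09×1.9544 + 0.18×1.7994 = 1.9455
E(R_P) = R_f + β_P × MRP = 1.26% + 1.9455 × 5.20% = 11.38%

11.38%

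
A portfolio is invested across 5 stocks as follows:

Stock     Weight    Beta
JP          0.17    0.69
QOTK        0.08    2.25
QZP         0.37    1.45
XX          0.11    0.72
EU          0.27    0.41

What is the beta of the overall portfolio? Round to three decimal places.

1.024

β_P = Σ w_i β_i = 0.17×0.69 + 0.08×2.25 + 0.37×1.45 + 0.11×0.72 + 0.27×0.41 = 1.0237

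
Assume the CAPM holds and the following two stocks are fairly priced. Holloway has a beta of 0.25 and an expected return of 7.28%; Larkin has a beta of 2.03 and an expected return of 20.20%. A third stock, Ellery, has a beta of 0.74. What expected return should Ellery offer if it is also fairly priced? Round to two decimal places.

10.84%

MRP (SML slope) = (20.20% − 7.28%) / (2.03 − 0.25) = 12.92% / 1.78 = 7.2584%
R_f (intercept) = 7.28% − 0.25 × 7.2584% = 5.4654%
E(R_Ellery) = R_f + β × MRP = 5.4654% + 0.74 × 7.2584% = 10.84%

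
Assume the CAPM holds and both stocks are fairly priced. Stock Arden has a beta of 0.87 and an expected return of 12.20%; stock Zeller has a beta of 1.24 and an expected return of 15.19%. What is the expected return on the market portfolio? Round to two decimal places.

13.25%

Both satisfy E(R) = R_f + β·MRP, so the slope of the SML is
MRP = (15.19% − 12.20%) / (1.24 − 0.87) = 2.99% / 0.37 = 8.0811%
R_f = E(R_Arden) − β_Arden·MRP = 12.20% − 0.87 × 8.0811% = 5.1694%
E(R_m) = R_f + MRP = 5.1694% + 8.0811% = 13.25%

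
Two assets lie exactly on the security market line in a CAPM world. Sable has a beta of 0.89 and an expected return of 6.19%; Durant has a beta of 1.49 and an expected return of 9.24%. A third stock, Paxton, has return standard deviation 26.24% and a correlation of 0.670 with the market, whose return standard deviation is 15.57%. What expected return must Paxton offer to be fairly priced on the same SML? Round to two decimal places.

MRP = (9.24% − 6.19%) / (1.49 − 0.89) = 5.0833%
R_f = 6.19% − 0.89 × 5.0833% = 1.6659%
β_Paxton = ρ·σ_i/σ_m = 0.670 × 26.24 / 15.57 = 1.1291
E(R_Paxton) = R_f + β × MRP = 1.6659% + 1.1291 × 5.0833% = 7.41%

7.41%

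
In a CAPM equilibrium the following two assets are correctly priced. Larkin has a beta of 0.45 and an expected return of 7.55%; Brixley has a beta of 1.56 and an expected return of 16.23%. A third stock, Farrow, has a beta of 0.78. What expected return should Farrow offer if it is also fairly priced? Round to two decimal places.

10.13%

MRP (SML slope) = (16.23% − 7.55%) / (1.56 − 0.45) = 8.68% / 1.11 = 7.8198%
R_f (intercept) = 7.55% − 0.45 × 7.8198% = 4.0311%
E(R_Farrow) = R_f + β × MRP = 4.0311% + 0.78 × 7.8198% = 10.13%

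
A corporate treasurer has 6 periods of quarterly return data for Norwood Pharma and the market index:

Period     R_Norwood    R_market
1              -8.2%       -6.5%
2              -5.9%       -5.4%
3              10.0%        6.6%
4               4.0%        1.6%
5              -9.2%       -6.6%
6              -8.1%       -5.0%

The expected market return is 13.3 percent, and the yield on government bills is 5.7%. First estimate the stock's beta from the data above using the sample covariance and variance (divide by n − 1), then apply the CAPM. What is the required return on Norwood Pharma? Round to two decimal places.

16.78%

Mean R_i = (-8.2 − 5.9 + 10.0 + 4.0 − 9.2 − 8.1) / 6 = -2.9000%
Mean R_m = (-6.5 − 5.4 + 6.6 + 1.6 − 6.6 − 5.0) / 6 = -2.5500%
Σ(R_i − R̄_i)(R_m − R̄_m) = 214.4100  ⇒  Cov = 214.4100 / 5 = 42.8820
Σ(R_m − R̄_m)² = 147.0750  ⇒  Var(R_m) = 147.0750 / 5 = 29.4150
β = Cov / Var(R_m) = 42.8820 / 29.4150 = 1.4578
MRP = 13.3% − 5.7% = 7.60%
E(R) = R_f + β × MRP = 5.7% + 1.4578 × 7.6% = 16.78%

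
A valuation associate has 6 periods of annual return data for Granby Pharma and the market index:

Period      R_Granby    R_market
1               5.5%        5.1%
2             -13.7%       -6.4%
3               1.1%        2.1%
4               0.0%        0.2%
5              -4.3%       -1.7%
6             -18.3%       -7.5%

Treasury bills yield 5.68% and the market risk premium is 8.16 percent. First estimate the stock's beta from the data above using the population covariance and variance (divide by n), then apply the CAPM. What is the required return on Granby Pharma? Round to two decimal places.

20.86%

Mean R_i = (5.5 − 13.7 + 1.1 + 0.0 − 4.3 − 18.3) / 6 = -4.9500%
Mean R_m = (5.1 − 6.4 + 2.1 + 0.2 − 1.7 − 7.5) / 6 = -1.3667%
Σ(R_i − R̄_i)(R_m − R̄_m) = 222.0100  ⇒  Cov = 222.0100 / 6 = 37.0017
Σ(R_m − R̄_m)² = 119.3533  ⇒  Var(R_m) = 119.3533 / 6 = 19.8922
β = Cov / Var(R_m) = 37.0017 / 19.8922 = 1.8601
E(R) = R_f + β × MRP = 5.68% + 1.8601 × 8.16% = 20.86%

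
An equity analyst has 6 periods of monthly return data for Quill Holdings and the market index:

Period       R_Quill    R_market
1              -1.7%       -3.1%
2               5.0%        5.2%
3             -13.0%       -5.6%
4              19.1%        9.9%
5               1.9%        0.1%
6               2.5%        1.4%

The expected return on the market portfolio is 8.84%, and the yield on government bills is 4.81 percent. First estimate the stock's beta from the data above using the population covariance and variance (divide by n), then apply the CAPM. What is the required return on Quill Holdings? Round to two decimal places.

Mean R_i = (-1.7 + 5.0 − 13.0 + 19.1 + 1.9 + 2.5) / 6 = 2.3000%
Mean R_m = (-3.1 + 5.2 − 5.6 + 9.9 + 0.1 + 1.4) / 6 = 1.3167%
Σ(R_i − R̄_i)(R_m − R̄_m) = 278.6800  ⇒  Cov = 278.6800 / 6 = 46.4467
Σ(R_m − R̄_m)² = 157.5883  ⇒  Var(R_m) = 157.5883 / 6 = 26.2647
β = Cov / Var(R_m) = 46.4467 / 26.2647 = 1.7684
MRP = 8.84% − 4.81% = 4.03%
E(R) = R_f + β × MRP = 4.81% + 1.7684 × 4.03% = 11.94%

11.94%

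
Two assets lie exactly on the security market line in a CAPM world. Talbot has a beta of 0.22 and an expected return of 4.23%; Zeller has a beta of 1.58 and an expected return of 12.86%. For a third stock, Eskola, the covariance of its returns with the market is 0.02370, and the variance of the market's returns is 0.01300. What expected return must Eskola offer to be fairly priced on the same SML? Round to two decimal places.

MRP = (12.86% − 4.23%) / (1.58 − 0.22) = 6.3456%
R_f = 4.23% − 0.22 × 6.3456% = 2.8340%
β_Eskola = Cov / Var(R_m) = 0.02370 / 0.01300 = 1.8231
E(R_Eskola) = R_f + β × MRP = 2.8340% + 1.8231 × 6.3456% = 14.40%

14.40%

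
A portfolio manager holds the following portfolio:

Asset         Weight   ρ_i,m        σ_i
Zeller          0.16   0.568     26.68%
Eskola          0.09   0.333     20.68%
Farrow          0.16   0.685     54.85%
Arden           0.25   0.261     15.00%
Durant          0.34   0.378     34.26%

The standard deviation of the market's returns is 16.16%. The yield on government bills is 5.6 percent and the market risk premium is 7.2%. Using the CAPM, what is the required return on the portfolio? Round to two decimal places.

β_Zeller = 0.568 × 26.68% / 16.16% = 0.9378
β_Eskola = 0.333 × 20.68% / 16.16% = 0.4261
β_Farrow = 0.685 × 54.85% / 16.16% = 2.3250
β_Arden = 0.261 × 15.00% / 16.16% = 0.2423
β_Durant = 0.378 × 34.26% / 16.16% = 0.8014
β_P = Σ w_i β_i = 0.16×0.9378 + 0.09×0.4261 + 0.16×2.3250 + 0.25×0.2423 + 0.34×0.8014 = 0.8934
E(R_P) = R_f + β_P × MRP = 5.6% + 0.8934 × 7.2% = 12.03%

12.03%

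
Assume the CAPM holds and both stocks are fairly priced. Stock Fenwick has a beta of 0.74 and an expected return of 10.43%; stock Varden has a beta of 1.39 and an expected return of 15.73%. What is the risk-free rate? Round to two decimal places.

4.40%

Both satisfy E(R) = R_f + β·MRP, so the slope of the SML is
MRP = (15.73% − 10.43%) / (1.39 − 0.74) = 5.30% / 0.65 = 8.1538%
R_f = E(R_Fenwick) − β_Fenwick·MRP = 10.43% − 0.74 × 8.1538% = 4.3962%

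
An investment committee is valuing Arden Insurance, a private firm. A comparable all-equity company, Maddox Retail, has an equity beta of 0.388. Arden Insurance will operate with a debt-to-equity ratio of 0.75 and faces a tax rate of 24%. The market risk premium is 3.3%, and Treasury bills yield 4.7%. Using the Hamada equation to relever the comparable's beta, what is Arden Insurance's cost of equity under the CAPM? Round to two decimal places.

6.71%

β_L = β_U × [1 + (1 − t)(D/E)] = 0.388 × [1 + (1 − 0.24) × 0.75]
    = 0.388 × [1 + 0.76 × 0.75] = 0.388 × 1.5700 = 0.6092
E(R) = R_f + β_L × MRP = 4.7% + 0.6092 × 3.3% = 6.71%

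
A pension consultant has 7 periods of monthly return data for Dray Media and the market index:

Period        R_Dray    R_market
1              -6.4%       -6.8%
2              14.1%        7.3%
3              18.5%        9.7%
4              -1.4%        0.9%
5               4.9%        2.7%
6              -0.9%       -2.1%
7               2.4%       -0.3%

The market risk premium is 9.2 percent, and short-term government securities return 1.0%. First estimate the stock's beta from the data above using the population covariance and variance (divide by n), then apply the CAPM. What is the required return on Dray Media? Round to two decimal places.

Mean R_i = (-6.4 + 14.1 + 18.5 − 1.4 + 4.9 − 0.9 + 2.4) / 7 = 4.4571%
Mean R_m = (-6.8 + 7.3 + 9.7 + 0.9 + 2.7 − 2.1 − 0.3) / 7 = 1.6286%
Σ(R_i − R̄_i)(R_m − R̄_m) = 288.2286  ⇒  Cov = 288.2286 / 7 = 41.1755
Σ(R_m − R̄_m)² = 187.6543  ⇒  Var(R_m) = 187.6543 / 7 = 26.8078
β = Cov / Var(R_m) = 41.1755 / 26.8078 = 1.5360
E(R) = R_f + β × MRP = 1.0% + 1.5360 × 9.2% = 15.13%

15.13%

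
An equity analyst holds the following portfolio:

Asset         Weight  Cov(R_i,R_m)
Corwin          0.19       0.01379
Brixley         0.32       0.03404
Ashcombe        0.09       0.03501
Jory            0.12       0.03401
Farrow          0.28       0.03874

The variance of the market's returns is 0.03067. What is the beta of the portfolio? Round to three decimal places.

1.030

β_Corwin = 0.01379 / 0.03067 = 0.4496
β_Brixley = 0.03404 / 0.03067 = 1.1099
β_Ashcombe = 0.03501 / 0.03067 = 1.1415
β_Jory = 0.03401 / 0.03067 = 1.1089
β_Farrow = 0.03874 / 0.03067 = 1.2631
β_P = Σ w_i β_i = 0.19×0.4496 + 0.32×1.1099 + 0.09×1.1415 + 0.12×1.1089 + 0.28×1.2631 = 1.0301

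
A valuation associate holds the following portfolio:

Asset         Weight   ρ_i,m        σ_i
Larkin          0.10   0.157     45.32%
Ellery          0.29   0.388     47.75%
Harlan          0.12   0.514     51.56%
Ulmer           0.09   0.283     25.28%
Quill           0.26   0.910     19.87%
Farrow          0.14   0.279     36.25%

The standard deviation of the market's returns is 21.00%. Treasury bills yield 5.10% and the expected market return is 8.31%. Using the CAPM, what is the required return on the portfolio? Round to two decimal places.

7.55%

β_Larkin = 0.157 × 45.32% / 21.00% = 0.3388
β_Ellery = 0.388 × 47.75% / 21.00% = 0.8822
β_Harlan = 0.514 × 51.56% / 21.00% = 1.2620
β_Ulmer = 0.283 × 25.28% / 21.00% = 0.3407
β_Quill = 0.910 × 19.87% / 21.00% = 0.8610
β_Farrow = 0.279 × 36.25% / 21.00% = 0.4816
β_P = Σ w_i β_i = 0.10×0.3388 + 0.29×0.8822 + 0.12×1.2620 + 0.09×0.3407 + 0.26×0.8610 + 0.14×0.4816 = 0.7631
MRP = 8.31% − 5.10% = 3.21%
E(R_P) = R_f + β_P × MRP = 5.10% + 0.7631 × 3.21% = 7.55%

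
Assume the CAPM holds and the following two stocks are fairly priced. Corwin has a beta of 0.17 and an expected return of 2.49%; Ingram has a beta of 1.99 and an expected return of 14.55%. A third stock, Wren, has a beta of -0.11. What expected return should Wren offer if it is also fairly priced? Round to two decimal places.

MRP (SML slope) = (14.55% − 2.49%) / (1.99 − 0.17) = 12.06% / 1.82 = 6.6264%
R_f (intercept) = 2.49% − 0.17 × 6.6264% = 1.3635%
E(R_Wren) = R_f + β × MRP = 1.3635% + -0.11 × 6.6264% = 0.63%

0.63%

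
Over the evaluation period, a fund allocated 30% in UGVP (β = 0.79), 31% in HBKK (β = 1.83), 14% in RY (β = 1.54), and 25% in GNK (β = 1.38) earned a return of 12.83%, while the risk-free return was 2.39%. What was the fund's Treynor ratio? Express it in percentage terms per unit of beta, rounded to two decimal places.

7.65%

β_P = 0.30×0.79 + 0.31×1.83 + 0.14×1.54 + 0.25×1.38 = 1.3649
Treynor = (R_P − R_f) / β_P = (12.83% − 2.39%) / 1.3649 = 10.44% / 1.3649 = 7.65%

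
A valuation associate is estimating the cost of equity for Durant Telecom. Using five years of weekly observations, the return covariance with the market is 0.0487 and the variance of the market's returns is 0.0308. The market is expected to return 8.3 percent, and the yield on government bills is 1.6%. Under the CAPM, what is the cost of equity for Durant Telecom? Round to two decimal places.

12.19%

β = Cov(R_i, R_m) / Var(R_m) = 0.0487 / 0.0308 = 1.5812
MRP = 8.3% − 1.6% = 6.70%
E(R) = R_f + β × MRP = 1.6% + 1.5812 × 6.7% = 12.19%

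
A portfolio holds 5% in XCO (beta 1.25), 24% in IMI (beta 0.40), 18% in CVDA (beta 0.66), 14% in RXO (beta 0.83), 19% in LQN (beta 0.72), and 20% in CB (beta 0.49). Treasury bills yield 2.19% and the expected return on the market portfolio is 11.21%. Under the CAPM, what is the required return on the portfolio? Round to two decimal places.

7.86%

β_P = Σ w_i β_i = 0.05×1.25 + 0.24×0.40 + 0.18×0.66 + 0.14×0.83 + 0.19×0.72 + 0.20×0.49 = 0.6283
MRP = 11.21% − 2.19% = 9.02%
E(R_P) = R_f + β_P × MRP = 2.19% + 0.6283 × 9.02% = 7.86%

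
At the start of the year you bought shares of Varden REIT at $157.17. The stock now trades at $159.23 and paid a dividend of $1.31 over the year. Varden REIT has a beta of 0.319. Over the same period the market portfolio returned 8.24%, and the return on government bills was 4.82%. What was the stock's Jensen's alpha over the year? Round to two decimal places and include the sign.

Realised HPR = (P1 + D1 − P0) / P0 = (159.23 + 1.31 − 157.17) / 157.17 = 3.37 / 157.17 = 2.1442%
MRP = 8.24% − 4.82% = 3.42%
CAPM required = R_f + β·MRP = 4.82% + 0.319 × 3.42% = 5.91098%
α = realised − required = 2.1442% − 5.91098% = -3.77%

-3.77%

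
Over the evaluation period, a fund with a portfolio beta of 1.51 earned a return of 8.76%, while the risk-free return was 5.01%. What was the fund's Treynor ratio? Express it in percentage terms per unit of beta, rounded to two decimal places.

2.48%

Treynor = (R_P − R_f) / β_P = (8.76% − 5.01%) / 1.5100 = 3.75% / 1.5100 = 2.48%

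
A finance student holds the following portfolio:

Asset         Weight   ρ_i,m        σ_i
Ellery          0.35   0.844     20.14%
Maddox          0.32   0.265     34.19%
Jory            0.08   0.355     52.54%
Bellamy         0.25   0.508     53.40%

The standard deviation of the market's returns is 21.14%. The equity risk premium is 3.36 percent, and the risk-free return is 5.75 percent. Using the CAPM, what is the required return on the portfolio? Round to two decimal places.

8.47%

β_Ellery = 0.844 × 20.14% / 21.14% = 0.8041
β_Maddox = 0.265 × 34.19% / 21.14% = 0.4286
β_Jory = 0.355 × 52.54% / 21.14% = 0.8823
β_Bellamy = 0.508 × 53.40% / 21.14% = 1.2832
β_P = Σ w_i β_i = 0.35×0.8041 + 0.32×0.4286 + 0.08×0.8823 + 0.25×1.2832 = 0.8100
E(R_P) = R_f + β_P × MRP = 5.75% + 0.8100 × 3.36% = 8.47%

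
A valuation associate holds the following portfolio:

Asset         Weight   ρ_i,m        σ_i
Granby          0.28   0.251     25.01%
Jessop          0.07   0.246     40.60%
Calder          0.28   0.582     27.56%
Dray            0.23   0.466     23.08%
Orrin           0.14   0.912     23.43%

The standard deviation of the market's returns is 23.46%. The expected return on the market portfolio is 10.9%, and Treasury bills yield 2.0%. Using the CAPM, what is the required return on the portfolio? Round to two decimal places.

β_Granby = 0.251 × 25.01% / 23.46% = 0.2676
β_Jessop = 0.246 × 40.60% / 23.46% = 0.4257
β_Calder = 0.582 × 27.56% / 23.46% = 0.6837
β_Dray = 0.466 × 23.08% / 23.46% = 0.4585
β_Orrin = 0.912 × 23.43% / 23.46% = 0.9108
β_P = Σ w_i β_i = 0.28×0.2676 + 0.07×0.4257 + 0.28×0.6837 + 0.23×0.4585 + 0.14×0.9108 = 0.5291
MRP = 10.9% − 2.0% = 8.90%
E(R_P) = R_f + β_P × MRP = 2.0% + 0.5291 × 8.9% = 6.71%

6.71%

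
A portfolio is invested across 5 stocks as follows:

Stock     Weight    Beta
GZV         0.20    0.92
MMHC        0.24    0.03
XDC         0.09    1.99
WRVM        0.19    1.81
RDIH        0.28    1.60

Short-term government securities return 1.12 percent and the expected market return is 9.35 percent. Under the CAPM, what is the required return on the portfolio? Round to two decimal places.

10.68%

β_P = Σ w_i β_i = 0.20×0.92 + 0.24×0.03 + 0.09×1.99 + 0.19×1.81 + 0.28×1.60 = 1.1622
MRP = 9.35% − 1.12% = 8.23%
E(R_P) = R_f + β_P × MRP = 1.12% + 1.1622 × 8.23% = 10.68%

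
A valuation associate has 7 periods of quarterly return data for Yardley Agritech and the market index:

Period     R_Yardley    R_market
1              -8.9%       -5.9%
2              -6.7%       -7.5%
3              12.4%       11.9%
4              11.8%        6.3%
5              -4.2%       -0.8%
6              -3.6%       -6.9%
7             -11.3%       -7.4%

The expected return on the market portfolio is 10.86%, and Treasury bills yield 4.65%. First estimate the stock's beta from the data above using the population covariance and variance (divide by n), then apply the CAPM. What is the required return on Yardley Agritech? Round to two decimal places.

Mean R_i = (-8.9 − 6.7 + 12.4 + 11.8 − 4.2 − 3.6 − 11.3) / 7 = -1.5000%
Mean R_m = (-5.9 − 7.5 + 11.9 + 6.3 − 0.8 − 6.9 − 7.4) / 7 = -1.4714%
Σ(R_i − R̄_i)(R_m − R̄_m) = 421.0300  ⇒  Cov = 421.0300 / 7 = 60.1471
Σ(R_m − R̄_m)² = 360.2143  ⇒  Var(R_m) = 360.2143 / 7 = 51.4592
β = Cov / Var(R_m) = 60.1471 / 51.4592 = 1.1688
MRP = 10.86% − 4.65% = 6.21%
E(R) = R_f + β × MRP = 4.65% + 1.1688 × 6.21% = 11.91%

11.91%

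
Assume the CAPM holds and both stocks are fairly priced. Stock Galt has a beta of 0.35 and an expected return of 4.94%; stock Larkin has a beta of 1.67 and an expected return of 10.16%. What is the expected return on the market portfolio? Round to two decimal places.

7.51%

Both satisfy E(R) = R_f + β·MRP, so the slope of the SML is
MRP = (10.16% − 4.94%) / (1.67 − 0.35) = 5.22% / 1.32 = 3.9545%
R_f = E(R_Galt) − β_Galt·MRP = 4.94% − 0.35 × 3.9545% = 3.5559%
E(R_m) = R_f + MRP = 3.5559% + 3.9545% = 7.51%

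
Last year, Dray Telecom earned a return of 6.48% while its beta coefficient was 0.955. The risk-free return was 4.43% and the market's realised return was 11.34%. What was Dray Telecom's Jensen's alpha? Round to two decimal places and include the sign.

-4.55%

Market excess return = 11.34% − 4.43% = 6.91%
CAPM benchmark = R_f + β(R_m − R_f) = 4.43% + 0.955 × 6.91% = 11.02905%
α = actual − benchmark = 6.48% − 11.02905% = -4.55%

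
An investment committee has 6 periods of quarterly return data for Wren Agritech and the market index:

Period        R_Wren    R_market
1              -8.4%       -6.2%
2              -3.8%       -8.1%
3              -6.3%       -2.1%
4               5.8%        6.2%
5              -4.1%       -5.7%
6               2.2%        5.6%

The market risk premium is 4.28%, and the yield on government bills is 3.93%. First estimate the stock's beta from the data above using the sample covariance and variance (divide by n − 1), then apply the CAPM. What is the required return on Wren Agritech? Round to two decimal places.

Mean R_i = (-8.4 − 3.8 − 6.3 + 5.8 − 4.1 + 2.2) / 6 = -2.4333%
Mean R_m = (-6.2 − 8.1 − 2.1 + 6.2 − 5.7 + 5.6) / 6 = -1.7167%
Σ(R_i − R̄_i)(R_m − R̄_m) = 142.6767  ⇒  Cov = 142.6767 / 5 = 28.5353
Σ(R_m − R̄_m)² = 193.0683  ⇒  Var(R_m) = 193.0683 / 5 = 38.6137
β = Cov / Var(R_m) = 28.5353 / 38.6137 = 0.7390
E(R) = R_f + β × MRP = 3.93% + 0.7390 × 4.28% = 7.09%

7.09%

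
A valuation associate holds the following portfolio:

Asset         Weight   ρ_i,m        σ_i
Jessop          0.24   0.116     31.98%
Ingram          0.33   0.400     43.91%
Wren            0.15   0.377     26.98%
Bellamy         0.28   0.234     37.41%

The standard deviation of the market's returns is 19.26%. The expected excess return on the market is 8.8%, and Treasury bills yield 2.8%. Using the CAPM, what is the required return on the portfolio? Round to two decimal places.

β_Jessop = 0.116 × 31.98% / 19.26% = 0.1926
β_Ingram = 0.400 × 43.91% / 19.26% = 0.9119
β_Wren = 0.377 × 26.98% / 19.26% = 0.5281
β_Bellamy = 0.234 × 37.41% / 19.26% = 0.4545
β_P = Σ w_i β_i = 0.24×0.1926 + 0.33×0.9119 + 0.15×0.5281 + 0.28×0.4545 = 0.5536
E(R_P) = R_f + β_P × MRP = 2.8% + 0.5536 × 8.8% = 7.67%

7.67%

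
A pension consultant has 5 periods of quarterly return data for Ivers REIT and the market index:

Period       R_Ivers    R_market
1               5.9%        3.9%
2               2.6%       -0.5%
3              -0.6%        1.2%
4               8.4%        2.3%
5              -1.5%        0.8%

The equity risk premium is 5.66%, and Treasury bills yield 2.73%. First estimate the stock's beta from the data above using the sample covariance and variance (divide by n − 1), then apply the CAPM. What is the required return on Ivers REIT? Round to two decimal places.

Mean R_i = (5.9 + 2.6 − 0.6 + 8.4 − 1.5) / 5 = 2.9600%
Mean R_m = (3.9 − 0.5 + 1.2 + 2.3 + 0.8) / 5 = 1.5400%
Σ(R_i − R̄_i)(R_m − R̄_m) = 16.3180  ⇒  Cov = 16.3180 / 4 = 4.0795
Σ(R_m − R̄_m)² = 10.9720  ⇒  Var(R_m) = 10.9720 / 4 = 2.7430
β = Cov / Var(R_m) = 4.0795 / 2.7430 = 1.4872
E(R) = R_f + β × MRP = 2.73% + 1.4872 × 5.66% = 11.15%

11.15%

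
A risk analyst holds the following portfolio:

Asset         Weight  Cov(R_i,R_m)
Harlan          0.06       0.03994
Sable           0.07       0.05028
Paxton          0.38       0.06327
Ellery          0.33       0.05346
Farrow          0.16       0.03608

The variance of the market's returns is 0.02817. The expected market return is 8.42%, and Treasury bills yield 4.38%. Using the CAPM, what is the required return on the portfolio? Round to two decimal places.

12.03%

β_Harlan = 0.03994 / 0.02817 = 1.4178
β_Sable = 0.05028 / 0.02817 = 1.7849
β_Paxton = 0.06327 / 0.02817 = 2.2460
β_Ellery = 0.05346 / 0.02817 = 1.8978
β_Farrow = 0.03608 / 0.02817 = 1.2808
β_P = Σ w_i β_i = 0.06×1.4178 + 0.07×1.7849 + 0.38×2.2460 + 0.33×1.8978 + 0.16×1.2808 = 1.8947
MRP = 8.42% − 4.38% = 4.04%
E(R_P) = R_f + β_P × MRP = 4.38% + 1.8947 × 4.04% = 12.03%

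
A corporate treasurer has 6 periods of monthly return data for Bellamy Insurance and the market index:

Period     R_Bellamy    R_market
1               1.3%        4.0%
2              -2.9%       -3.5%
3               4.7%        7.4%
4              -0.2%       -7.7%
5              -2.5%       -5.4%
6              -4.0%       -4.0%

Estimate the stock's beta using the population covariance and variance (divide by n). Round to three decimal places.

Mean R_i = (1.3 − 2.9 + 4.7 − 0.2 − 2.5 − 4.0) / 6 = -0.6000%
Mean R_m = (4.0 − 3.5 + 7.4 − 7.7 − 5.4 − 4.0) / 6 = -1.5333%
Σ(R_i − R̄_i)(R_m − R̄_m) = 75.6500  ⇒  Cov = 75.6500 / 6 = 12.6083
Σ(R_m − R̄_m)² = 173.3533  ⇒  Var(R_m) = 173.3533 / 6 = 28.8922
β = Cov / Var(R_m) = 12.6083 / 28.8922 = 0.4364

0.436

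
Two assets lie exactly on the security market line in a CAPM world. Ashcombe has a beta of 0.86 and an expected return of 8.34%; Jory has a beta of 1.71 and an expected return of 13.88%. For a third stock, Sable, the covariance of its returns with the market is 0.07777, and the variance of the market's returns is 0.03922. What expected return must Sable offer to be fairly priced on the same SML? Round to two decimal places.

15.66%

MRP = (13.88% − 8.34%) / (1.71 − 0.86) = 6.5176%
R_f = 8.34% − 0.86 × 6.5176% = 2.7349%
β_Sable = Cov / Var(R_m) = 0.07777 / 0.03922 = 1.9829
E(R_Sable) = R_f + β × MRP = 2.7349% + 1.9829 × 6.5176% = 15.66%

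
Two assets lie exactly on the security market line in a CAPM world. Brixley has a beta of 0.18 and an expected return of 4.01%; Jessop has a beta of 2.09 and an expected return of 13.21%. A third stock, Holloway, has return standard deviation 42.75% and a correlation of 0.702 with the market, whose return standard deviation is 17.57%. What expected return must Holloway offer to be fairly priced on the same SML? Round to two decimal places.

MRP = (13.21% − 4.01%) / (2.09 − 0.18) = 4.8168%
R_f = 4.01% − 0.18 × 4.8168% = 3.1430%
β_Holloway = ρ·σ_i/σ_m = 0.702 × 42.75 / 17.57 = 1.7081
E(R_Holloway) = R_f + β × MRP = 3.1430% + 1.7081 × 4.8168% = 11.37%

11.37%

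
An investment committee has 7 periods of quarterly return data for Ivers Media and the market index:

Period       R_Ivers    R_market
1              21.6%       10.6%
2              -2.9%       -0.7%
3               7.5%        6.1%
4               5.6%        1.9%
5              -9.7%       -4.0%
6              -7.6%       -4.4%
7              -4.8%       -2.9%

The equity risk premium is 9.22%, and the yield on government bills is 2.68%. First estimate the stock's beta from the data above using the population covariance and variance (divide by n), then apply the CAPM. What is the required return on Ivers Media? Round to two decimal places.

Mean R_i = (21.6 − 2.9 + 7.5 + 5.6 − 9.7 − 7.6 − 4.8) / 7 = 1.3857%
Mean R_m = (10.6 − 0.7 + 6.1 + 1.9 − 4.0 − 4.4 − 2.9) / 7 = 0.9429%
Σ(R_i − R̄_i)(R_m − R̄_m) = 364.3943  ⇒  Cov = 364.3943 / 7 = 52.0563
Σ(R_m − R̄_m)² = 191.2171  ⇒  Var(R_m) = 191.2171 / 7 = 27.3167
β = Cov / Var(R_m) = 52.0563 / 27.3167 = 1.9057
E(R) = R_f + β × MRP = 2.68% + 1.9057 × 9.22% = 20.25%

20.25%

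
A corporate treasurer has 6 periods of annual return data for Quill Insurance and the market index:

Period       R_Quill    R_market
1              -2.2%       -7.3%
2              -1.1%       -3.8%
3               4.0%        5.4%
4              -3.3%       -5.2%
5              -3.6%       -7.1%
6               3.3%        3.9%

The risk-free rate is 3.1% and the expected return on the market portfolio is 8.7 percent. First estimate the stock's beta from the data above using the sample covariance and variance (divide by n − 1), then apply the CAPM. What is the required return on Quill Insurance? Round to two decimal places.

6.34%

Mean R_i = (-2.2 − 1.1 + 4.0 − 3.3 − 3.6 + 3.3) / 6 = -0.4833%
Mean R_m = (-7.3 − 3.8 + 5.4 − 5.2 − 7.1 + 3.9) / 6 = -2.3500%
Σ(R_i − R̄_i)(R_m − R̄_m) = 90.6150  ⇒  Cov = 90.6150 / 5 = 18.1230
Σ(R_m − R̄_m)² = 156.4150  ⇒  Var(R_m) = 156.4150 / 5 = 31.2830
β = Cov / Var(R_m) = 18.1230 / 31.2830 = 0.5793
MRP = 8.7% − 3.1% = 5.60%
E(R) = R_f + β × MRP = 3.1% + 0.5793 × 5.6% = 6.34%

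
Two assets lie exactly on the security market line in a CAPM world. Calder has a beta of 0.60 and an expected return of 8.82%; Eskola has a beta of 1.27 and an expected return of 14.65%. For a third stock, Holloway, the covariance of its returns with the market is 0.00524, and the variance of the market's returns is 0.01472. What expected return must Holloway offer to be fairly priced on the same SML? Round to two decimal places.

6.70%

MRP = (14.65% − 8.82%) / (1.27 − 0.60) = 8.7015%
R_f = 8.82% − 0.60 × 8.7015% = 3.5991%
β_Holloway = Cov / Var(R_m) = 0.00524 / 0.01472 = 0.3560
E(R_Holloway) = R_f + β × MRP = 3.5991% + 0.3560 × 8.7015% = 6.70%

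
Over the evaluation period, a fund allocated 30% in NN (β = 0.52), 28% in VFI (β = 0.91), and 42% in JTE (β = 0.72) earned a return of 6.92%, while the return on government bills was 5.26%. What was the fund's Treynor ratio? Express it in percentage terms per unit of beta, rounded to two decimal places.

β_P = 0.30×0.52 + 0.28×0.91 + 0.42×0.72 = 0.7132
Treynor = (R_P − R_f) / β_P = (6.92% − 5.26%) / 0.7132 = 1.66% / 0.7132 = 2.33%

2.33%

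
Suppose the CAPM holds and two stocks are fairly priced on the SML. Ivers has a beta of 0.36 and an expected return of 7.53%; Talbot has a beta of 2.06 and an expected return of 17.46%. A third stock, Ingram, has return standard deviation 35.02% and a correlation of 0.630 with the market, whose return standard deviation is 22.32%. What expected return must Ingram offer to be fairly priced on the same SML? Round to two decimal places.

MRP = (17.46% − 7.53%) / (2.06 − 0.36) = 5.8412%
R_f = 7.53% − 0.36 × 5.8412% = 5.4272%
β_Ingram = ρ·σ_i/σ_m = 0.630 × 35.02 / 22.32 = 0.9885
E(R_Ingram) = R_f + β × MRP = 5.4272% + 0.9885 × 5.8412% = 11.20%

11.20%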